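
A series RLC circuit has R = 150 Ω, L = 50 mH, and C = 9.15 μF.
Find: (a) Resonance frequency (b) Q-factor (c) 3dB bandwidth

Step 1 — Resonance condition Im(Z)=0 gives ω₀ = 1/√(LC).
Step 2 — ω₀ = 1/√(0.05·9.15e-06) = 1478 rad/s.
Step 3 — f₀ = ω₀/(2π) = 235.3 Hz.
Step 4 — Series Q: Q = ω₀L/R = 1478·0.05/150 = 0.4928.
Step 5 — 3dB bandwidth: Δω = ω₀/Q = 3000 rad/s; BW = Δω/(2π) = 477.5 Hz.

(a) f₀ = 235.3 Hz  (b) Q = 0.4928  (c) BW = 477.5 Hz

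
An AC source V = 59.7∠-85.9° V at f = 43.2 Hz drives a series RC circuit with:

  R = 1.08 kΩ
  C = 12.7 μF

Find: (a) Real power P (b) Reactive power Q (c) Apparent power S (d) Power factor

Step 1 — Angular frequency: ω = 2π·f = 2π·43.2 = 271.4 rad/s.
Step 2 — Component impedances:
  R: Z = R = 1080 Ω
  C: Z = 1/(jωC) = -j/(ω·C) = 0 - j290.1 Ω
Step 3 — Series combination: Z_total = R + C = 1080 - j290.1 Ω = 1118∠-15.0° Ω.
Step 4 — Source phasor: V = 59.7∠-85.9° V = 4.268 - j59.55 V.
Step 5 — Current: I = V / Z = 0.0175 - j0.05044 A = 0.05339∠-70.9° A.
Step 6 — Complex power: S = V·I* = 3.078 - j0.8268 VA.
Step 7 — Real power: P = Re(S) = 3.078 W.
Step 8 — Reactive power: Q = Im(S) = -0.8268 VAR.
Step 9 — Apparent power: |S| = 3.187 VA.
Step 10 — Power factor: PF = P/|S| = 0.9658 (leading).

(a) P = 3.078 W  (b) Q = -0.8268 VAR  (c) S = 3.187 VA  (d) PF = 0.9658 (leading)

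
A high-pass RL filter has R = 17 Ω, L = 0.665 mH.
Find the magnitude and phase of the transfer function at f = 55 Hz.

Step 1 — Angular frequency: ω = 2π·55 = 345.6 rad/s.
Step 2 — Transfer function: H(jω) = jωL/(R + jωL).
Step 3 — Numerator jωL = j·0.2298; denominator R + jωL = 17 + j0.2298.
Step 4 — H = 0.0001827 + j0.01352.
Step 5 — Magnitude: |H| = 0.01352 (-37.4 dB); phase: φ = 89.2°.

|H| = 0.01352 (-37.4 dB), φ = 89.2°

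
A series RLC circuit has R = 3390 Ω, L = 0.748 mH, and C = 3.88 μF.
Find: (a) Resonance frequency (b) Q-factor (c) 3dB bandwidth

Step 1 — Resonance: ω₀ = 1/√(LC) = 1/√(0.000748·3.88e-06) = 1.856e+04 rad/s.
Step 2 — f₀ = ω₀/(2π) = 2954 Hz.
Step 3 — Series Q: Q = ω₀L/R = 1.856e+04·0.000748/3390 = 0.004096.
Step 4 — Bandwidth: Δω = ω₀/Q = 4.532e+06 rad/s; BW = Δω/(2π) = 7.213e+05 Hz.

(a) f₀ = 2954 Hz  (b) Q = 0.004096  (c) BW = 7.213e+05 Hz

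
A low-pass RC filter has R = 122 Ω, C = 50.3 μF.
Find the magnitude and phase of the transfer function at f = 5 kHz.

Step 1 — Angular frequency: ω = 2π·5000 = 3.142e+04 rad/s.
Step 2 — Transfer function: H(jω) = 1/(1 + jωRC).
Step 3 — Denominator: 1 + jωRC = 1 + j·3.142e+04·122·5.03e-05 = 1 + j192.8.
Step 4 — H = 2.69e-05 - j0.005187.
Step 5 — Magnitude: |H| = 0.005187 (-45.7 dB); phase: φ = -89.7°.

|H| = 0.005187 (-45.7 dB), φ = -89.7°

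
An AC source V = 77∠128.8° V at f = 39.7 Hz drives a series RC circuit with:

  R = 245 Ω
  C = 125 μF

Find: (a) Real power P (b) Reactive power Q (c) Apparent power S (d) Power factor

Step 1 — Angular frequency: ω = 2π·f = 2π·39.7 = 249.4 rad/s.
Step 2 — Component impedances:
  R: Z = R = 245 Ω
  C: Z = 1/(jωC) = -j/(ω·C) = 0 - j32.07 Ω
Step 3 — Series combination: Z_total = R + C = 245 - j32.07 Ω = 247.1∠-7.5° Ω.
Step 4 — Source phasor: V = 77∠128.8° V = -48.25 + j60.01 V.
Step 5 — Current: I = V / Z = -0.2251 + j0.2155 A = 0.3116∠136.3° A.
Step 6 — Complex power: S = V·I* = 23.79 - j3.115 VA.
Step 7 — Real power: P = Re(S) = 23.79 W.
Step 8 — Reactive power: Q = Im(S) = -3.115 VAR.
Step 9 — Apparent power: |S| = 24 VA.
Step 10 — Power factor: PF = P/|S| = 0.9915 (leading).

(a) P = 23.79 W  (b) Q = -3.115 VAR  (c) S = 24 VA  (d) PF = 0.9915 (leading)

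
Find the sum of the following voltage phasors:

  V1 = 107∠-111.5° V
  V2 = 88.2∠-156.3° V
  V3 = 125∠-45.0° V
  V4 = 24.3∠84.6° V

Step 1 — Convert each phasor to rectangular form:
  V1 = 107·(cos(-111.5°) + j·sin(-111.5°)) = -39.22 - j99.55 V
  V2 = 88.2·(cos(-156.3°) + j·sin(-156.3°)) = -80.76 - j35.45 V
  V3 = 125·(cos(-45.0°) + j·sin(-45.0°)) = 88.39 - j88.39 V
  V4 = 24.3·(cos(84.6°) + j·sin(84.6°)) = 2.287 + j24.19 V
Step 2 — Sum components: V_total = -29.3 - j199.2 V.
Step 3 — Convert to polar: |V_total| = 201.3 V, ∠V_total = -98.4°.

V_total = 201.3∠-98.4° V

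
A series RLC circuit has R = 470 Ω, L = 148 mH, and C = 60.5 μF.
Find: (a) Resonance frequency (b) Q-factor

Step 1 — Resonance condition Im(Z)=0 gives ω₀ = 1/√(LC).
Step 2 — ω₀ = 1/√(0.148·6.05e-05) = 334.2 rad/s.
Step 3 — f₀ = ω₀/(2π) = 53.19 Hz.
Step 4 — Series Q: Q = ω₀L/R = 334.2·0.148/470 = 0.1052.

(a) f₀ = 53.19 Hz  (b) Q = 0.1052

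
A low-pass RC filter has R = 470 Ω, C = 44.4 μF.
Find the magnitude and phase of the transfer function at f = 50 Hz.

Step 1 — Angular frequency: ω = 2π·50 = 314.2 rad/s.
Step 2 — Transfer function: H(jω) = 1/(1 + jωRC).
Step 3 — Denominator: 1 + jωRC = 1 + j·314.2·470·4.44e-05 = 1 + j6.556.
Step 4 — H = 0.02274 - j0.1491.
Step 5 — Magnitude: |H| = 0.1508 (-16.4 dB); phase: φ = -81.3°.

|H| = 0.1508 (-16.4 dB), φ = -81.3°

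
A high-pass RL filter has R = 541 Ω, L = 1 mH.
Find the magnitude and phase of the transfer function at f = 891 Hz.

Step 1 — Angular frequency: ω = 2π·891 = 5598 rad/s.
Step 2 — Transfer function: H(jω) = jωL/(R + jωL).
Step 3 — Numerator jωL = j·5.598; denominator R + jωL = 541 + j5.598.
Step 4 — H = 0.0001071 + j0.01035.
Step 5 — Magnitude: |H| = 0.01035 (-39.7 dB); phase: φ = 89.4°.

|H| = 0.01035 (-39.7 dB), φ = 89.4°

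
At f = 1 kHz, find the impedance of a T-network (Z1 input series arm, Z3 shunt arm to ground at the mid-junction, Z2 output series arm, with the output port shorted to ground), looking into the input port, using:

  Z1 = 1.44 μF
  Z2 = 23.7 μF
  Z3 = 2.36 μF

Step 1 — Angular frequency: ω = 2π·f = 2π·1000 = 6283 rad/s.
Step 2 — Component impedances:
  Z1: Z = 1/(jωC) = -j/(ω·C) = 0 - j110.5 Ω
  Z2: Z = 1/(jωC) = -j/(ω·C) = 0 - j6.715 Ω
  Z3: Z = 1/(jωC) = -j/(ω·C) = 0 - j67.44 Ω
Step 3 — With the output port shorted to ground, the output series arm Z2 runs from the junction to ground; the shunt arm Z3 also runs from the junction to ground. They appear in parallel: Z3 || Z2 = 0 - j6.107 Ω.
Step 4 — Series with input arm Z1: Z_in = Z1 + (Z3 || Z2) = 0 - j116.6 Ω = 116.6∠-90.0° Ω.

Z = 0 - j116.6 Ω = 116.6∠-90.0° Ω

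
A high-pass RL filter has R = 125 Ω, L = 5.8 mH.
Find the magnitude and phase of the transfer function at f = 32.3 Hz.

Step 1 — Angular frequency: ω = 2π·32.3 = 202.9 rad/s.
Step 2 — Transfer function: H(jω) = jωL/(R + jωL).
Step 3 — Numerator jωL = j·1.177; denominator R + jωL = 125 + j1.177.
Step 4 — H = 8.867e-05 + j0.009416.
Step 5 — Magnitude: |H| = 0.009416 (-40.5 dB); phase: φ = 89.5°.

|H| = 0.009416 (-40.5 dB), φ = 89.5°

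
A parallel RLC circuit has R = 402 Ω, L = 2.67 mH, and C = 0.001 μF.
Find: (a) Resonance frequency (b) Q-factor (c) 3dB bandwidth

Step 1 — Resonance: ω₀ = 1/√(LC) = 1/√(0.00267·1e-09) = 6.12e+05 rad/s.
Step 2 — f₀ = ω₀/(2π) = 9.74e+04 Hz.
Step 3 — Parallel Q: Q = R/(ω₀L) = 402/(6.12e+05·0.00267) = 0.246.
Step 4 — Bandwidth: Δω = ω₀/Q = 2.488e+06 rad/s; BW = Δω/(2π) = 3.959e+05 Hz.

(a) f₀ = 9.74e+04 Hz  (b) Q = 0.246  (c) BW = 3.959e+05 Hz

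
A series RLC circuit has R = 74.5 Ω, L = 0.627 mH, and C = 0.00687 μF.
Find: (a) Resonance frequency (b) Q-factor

Step 1 — Resonance condition Im(Z)=0 gives ω₀ = 1/√(LC).
Step 2 — ω₀ = 1/√(0.000627·6.87e-09) = 4.818e+05 rad/s.
Step 3 — f₀ = ω₀/(2π) = 7.668e+04 Hz.
Step 4 — Series Q: Q = ω₀L/R = 4.818e+05·0.000627/74.5 = 4.055.

(a) f₀ = 7.668e+04 Hz  (b) Q = 4.055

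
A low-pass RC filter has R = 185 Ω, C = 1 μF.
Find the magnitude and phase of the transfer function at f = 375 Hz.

Step 1 — Angular frequency: ω = 2π·375 = 2356 rad/s.
Step 2 — Transfer function: H(jω) = 1/(1 + jωRC).
Step 3 — Denominator: 1 + jωRC = 1 + j·2356·185·1e-06 = 1 + j0.4359.
Step 4 — H = 0.8403 - j0.3663.
Step 5 — Magnitude: |H| = 0.9167 (-0.8 dB); phase: φ = -23.6°.

|H| = 0.9167 (-0.8 dB), φ = -23.6°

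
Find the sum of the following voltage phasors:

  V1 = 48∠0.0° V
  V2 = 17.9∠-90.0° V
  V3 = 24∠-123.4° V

Step 1 — Convert each phasor to rectangular form:
  V1 = 48·(cos(0.0°) + j·sin(0.0°)) = 48 V
  V2 = 17.9·(cos(-90.0°) + j·sin(-90.0°)) = 0 - j17.9 V
  V3 = 24·(cos(-123.4°) + j·sin(-123.4°)) = -13.21 - j20.04 V
Step 2 — Sum components: V_total = 34.79 - j37.94 V.
Step 3 — Convert to polar: |V_total| = 51.47 V, ∠V_total = -47.5°.

V_total = 51.47∠-47.5° V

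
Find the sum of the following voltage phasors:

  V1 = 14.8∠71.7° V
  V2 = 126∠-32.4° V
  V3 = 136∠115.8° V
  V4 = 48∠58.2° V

Step 1 — Convert each phasor to rectangular form:
  V1 = 14.8·(cos(71.7°) + j·sin(71.7°)) = 4.647 + j14.05 V
  V2 = 126·(cos(-32.4°) + j·sin(-32.4°)) = 106.4 - j67.51 V
  V3 = 136·(cos(115.8°) + j·sin(115.8°)) = -59.19 + j122.4 V
  V4 = 48·(cos(58.2°) + j·sin(58.2°)) = 25.29 + j40.79 V
Step 2 — Sum components: V_total = 77.13 + j109.8 V.
Step 3 — Convert to polar: |V_total| = 134.2 V, ∠V_total = 54.9°.

V_total = 134.2∠54.9° V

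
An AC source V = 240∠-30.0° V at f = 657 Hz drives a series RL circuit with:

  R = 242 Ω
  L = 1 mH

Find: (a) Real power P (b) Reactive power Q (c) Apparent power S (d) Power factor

Step 1 — Angular frequency: ω = 2π·f = 2π·657 = 4128 rad/s.
Step 2 — Component impedances:
  R: Z = R = 242 Ω
  L: Z = jωL = j·4128·0.001 = 0 + j4.128 Ω
Step 3 — Series combination: Z_total = R + L = 242 + j4.128 Ω = 242∠1.0° Ω.
Step 4 — Source phasor: V = 240∠-30.0° V = 207.8 - j120 V.
Step 5 — Current: I = V / Z = 0.8502 - j0.5104 A = 0.9916∠-31.0° A.
Step 6 — Complex power: S = V·I* = 237.9 + j4.059 VA.
Step 7 — Real power: P = Re(S) = 237.9 W.
Step 8 — Reactive power: Q = Im(S) = 4.059 VAR.
Step 9 — Apparent power: |S| = 238 VA.
Step 10 — Power factor: PF = P/|S| = 0.9999 (lagging).

(a) P = 237.9 W  (b) Q = 4.059 VAR  (c) S = 238 VA  (d) PF = 0.9999 (lagging)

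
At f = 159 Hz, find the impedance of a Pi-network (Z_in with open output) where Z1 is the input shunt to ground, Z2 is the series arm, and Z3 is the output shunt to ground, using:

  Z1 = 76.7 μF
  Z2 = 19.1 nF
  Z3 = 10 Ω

Step 1 — Angular frequency: ω = 2π·f = 2π·159 = 999 rad/s.
Step 2 — Component impedances:
  Z1: Z = 1/(jωC) = -j/(ω·C) = 0 - j13.05 Ω
  Z2: Z = 1/(jωC) = -j/(ω·C) = 0 - j5.241e+04 Ω
  Z3: Z = R = 10 Ω
Step 3 — With open output, the series arm Z2 and the output shunt Z3 appear in series to ground: Z2 + Z3 = 10 - j5.241e+04 Ω.
Step 4 — Parallel with input shunt Z1: Z_in = Z1 || (Z2 + Z3) = 6.198e-07 - j13.05 Ω = 13.05∠-90.0° Ω.

Z = 6.198e-07 - j13.05 Ω = 13.05∠-90.0° Ω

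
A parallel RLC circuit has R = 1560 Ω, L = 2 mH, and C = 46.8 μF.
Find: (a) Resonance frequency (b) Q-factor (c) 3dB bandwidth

Step 1 — Resonance: ω₀ = 1/√(LC) = 1/√(0.002·4.68e-05) = 3269 rad/s.
Step 2 — f₀ = ω₀/(2π) = 520.2 Hz.
Step 3 — Parallel Q: Q = R/(ω₀L) = 1560/(3269·0.002) = 238.6.
Step 4 — Bandwidth: Δω = ω₀/Q = 13.7 rad/s; BW = Δω/(2π) = 2.18 Hz.

(a) f₀ = 520.2 Hz  (b) Q = 238.6  (c) BW = 2.18 Hz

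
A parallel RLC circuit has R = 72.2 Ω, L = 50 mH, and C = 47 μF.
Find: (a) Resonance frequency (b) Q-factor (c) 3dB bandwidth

Step 1 — Resonance: ω₀ = 1/√(LC) = 1/√(0.05·4.7e-05) = 652.3 rad/s.
Step 2 — f₀ = ω₀/(2π) = 103.8 Hz.
Step 3 — Parallel Q: Q = R/(ω₀L) = 72.2/(652.3·0.05) = 2.214.
Step 4 — Bandwidth: Δω = ω₀/Q = 294.7 rad/s; BW = Δω/(2π) = 46.9 Hz.

(a) f₀ = 103.8 Hz  (b) Q = 2.214  (c) BW = 46.9 Hz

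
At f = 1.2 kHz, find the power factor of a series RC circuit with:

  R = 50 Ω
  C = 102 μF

Step 1 — Angular frequency: ω = 2π·f = 2π·1200 = 7540 rad/s.
Step 2 — Component impedances:
  R: Z = R = 50 Ω
  C: Z = 1/(jωC) = -j/(ω·C) = 0 - j1.3 Ω
Step 3 — Series combination: Z_total = R + C = 50 - j1.3 Ω = 50.02∠-1.5° Ω.
Step 4 — Power factor: PF = cos(φ) = Re(Z)/|Z| = 50/50.017 = 0.9997.
Step 5 — Type: Im(Z) = -1.3 ⇒ leading (phase φ = -1.5°).

PF = 0.9997 (leading, φ = -1.5°)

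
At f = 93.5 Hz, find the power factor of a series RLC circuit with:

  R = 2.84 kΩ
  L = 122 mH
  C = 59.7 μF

Step 1 — Angular frequency: ω = 2π·f = 2π·93.5 = 587.5 rad/s.
Step 2 — Component impedances:
  R: Z = R = 2840 Ω
  L: Z = jωL = j·587.5·0.122 = 0 + j71.67 Ω
  C: Z = 1/(jωC) = -j/(ω·C) = 0 - j28.51 Ω
Step 3 — Series combination: Z_total = R + L + C = 2840 + j43.16 Ω = 2840∠0.9° Ω.
Step 4 — Power factor: PF = cos(φ) = Re(Z)/|Z| = 2840/2840.3 = 0.9999.
Step 5 — Type: Im(Z) = 43.16 ⇒ lagging (phase φ = 0.9°).

PF = 0.9999 (lagging, φ = 0.9°)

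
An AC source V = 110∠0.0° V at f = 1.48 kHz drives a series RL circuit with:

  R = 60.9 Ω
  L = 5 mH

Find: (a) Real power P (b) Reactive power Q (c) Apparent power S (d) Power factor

Step 1 — Angular frequency: ω = 2π·f = 2π·1480 = 9299 rad/s.
Step 2 — Component impedances:
  R: Z = R = 60.9 Ω
  L: Z = jωL = j·9299·0.005 = 0 + j46.5 Ω
Step 3 — Series combination: Z_total = R + L = 60.9 + j46.5 Ω = 76.62∠37.4° Ω.
Step 4 — Source phasor: V = 110∠0.0° V = 110 V.
Step 5 — Current: I = V / Z = 1.141 - j0.8712 A = 1.436∠-37.4° A.
Step 6 — Complex power: S = V·I* = 125.5 + j95.83 VA.
Step 7 — Real power: P = Re(S) = 125.5 W.
Step 8 — Reactive power: Q = Im(S) = 95.83 VAR.
Step 9 — Apparent power: |S| = 157.9 VA.
Step 10 — Power factor: PF = P/|S| = 0.7948 (lagging).

(a) P = 125.5 W  (b) Q = 95.83 VAR  (c) S = 157.9 VA  (d) PF = 0.7948 (lagging)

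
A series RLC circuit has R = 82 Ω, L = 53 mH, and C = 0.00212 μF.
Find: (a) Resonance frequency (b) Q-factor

Step 1 — Resonance condition Im(Z)=0 gives ω₀ = 1/√(LC).
Step 2 — ω₀ = 1/√(0.053·2.12e-09) = 9.434e+04 rad/s.
Step 3 — f₀ = ω₀/(2π) = 1.501e+04 Hz.
Step 4 — Series Q: Q = ω₀L/R = 9.434e+04·0.053/82 = 60.98.

(a) f₀ = 1.501e+04 Hz  (b) Q = 60.98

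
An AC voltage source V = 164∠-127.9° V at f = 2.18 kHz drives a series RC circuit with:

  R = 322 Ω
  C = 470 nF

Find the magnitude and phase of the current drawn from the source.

Step 1 — Angular frequency: ω = 2π·f = 2π·2180 = 1.37e+04 rad/s.
Step 2 — Component impedances:
  R: Z = R = 322 Ω
  C: Z = 1/(jωC) = -j/(ω·C) = 0 - j155.3 Ω
Step 3 — Series combination: Z_total = R + C = 322 - j155.3 Ω = 357.5∠-25.8° Ω.
Step 4 — Source phasor: V = 164∠-127.9° V = -100.7 - j129.4 V.
Step 5 — Ohm's law: I = V / Z_total = (-100.7 - j129.4) / (322 - j155.3) = -0.09653 - j0.4485 A.
Step 6 — Convert to polar: |I| = 0.4587 A, ∠I = -102.1°.

I = 0.4587∠-102.1° A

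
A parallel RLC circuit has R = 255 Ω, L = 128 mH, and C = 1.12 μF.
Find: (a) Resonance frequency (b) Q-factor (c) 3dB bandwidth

Step 1 — Resonance: ω₀ = 1/√(LC) = 1/√(0.128·1.12e-06) = 2641 rad/s.
Step 2 — f₀ = ω₀/(2π) = 420.3 Hz.
Step 3 — Parallel Q: Q = R/(ω₀L) = 255/(2641·0.128) = 0.7543.
Step 4 — Bandwidth: Δω = ω₀/Q = 3501 rad/s; BW = Δω/(2π) = 557.3 Hz.

(a) f₀ = 420.3 Hz  (b) Q = 0.7543  (c) BW = 557.3 Hz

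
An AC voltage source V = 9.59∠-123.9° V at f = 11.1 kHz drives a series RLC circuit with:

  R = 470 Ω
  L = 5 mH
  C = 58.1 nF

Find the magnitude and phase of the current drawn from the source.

Step 1 — Angular frequency: ω = 2π·f = 2π·1.11e+04 = 6.974e+04 rad/s.
Step 2 — Component impedances:
  R: Z = R = 470 Ω
  L: Z = jωL = j·6.974e+04·0.005 = 0 + j348.7 Ω
  C: Z = 1/(jωC) = -j/(ω·C) = 0 - j246.8 Ω
Step 3 — Series combination: Z_total = R + L + C = 470 + j101.9 Ω = 480.9∠12.2° Ω.
Step 4 — Source phasor: V = 9.59∠-123.9° V = -5.349 - j7.96 V.
Step 5 — Ohm's law: I = V / Z_total = (-5.349 - j7.96) / (470 + j101.9) = -0.01438 - j0.01382 A.
Step 6 — Convert to polar: |I| = 0.01994 A, ∠I = -136.1°.

I = 0.01994∠-136.1° A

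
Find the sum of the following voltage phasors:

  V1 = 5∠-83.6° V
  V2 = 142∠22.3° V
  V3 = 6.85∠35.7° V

Step 1 — Convert each phasor to rectangular form:
  V1 = 5·(cos(-83.6°) + j·sin(-83.6°)) = 0.5573 - j4.969 V
  V2 = 142·(cos(22.3°) + j·sin(22.3°)) = 131.4 + j53.88 V
  V3 = 6.85·(cos(35.7°) + j·sin(35.7°)) = 5.563 + j3.997 V
Step 2 — Sum components: V_total = 137.5 + j52.91 V.
Step 3 — Convert to polar: |V_total| = 147.3 V, ∠V_total = 21.0°.

V_total = 147.3∠21.0° V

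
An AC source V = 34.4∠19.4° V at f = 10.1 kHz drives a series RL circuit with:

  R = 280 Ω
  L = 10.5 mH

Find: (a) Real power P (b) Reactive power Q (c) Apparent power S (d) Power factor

Step 1 — Angular frequency: ω = 2π·f = 2π·1.01e+04 = 6.346e+04 rad/s.
Step 2 — Component impedances:
  R: Z = R = 280 Ω
  L: Z = jωL = j·6.346e+04·0.0105 = 0 + j666.3 Ω
Step 3 — Series combination: Z_total = R + L = 280 + j666.3 Ω = 722.8∠67.2° Ω.
Step 4 — Source phasor: V = 34.4∠19.4° V = 32.45 + j11.43 V.
Step 5 — Current: I = V / Z = 0.03197 - j0.03526 A = 0.04759∠-47.8° A.
Step 6 — Complex power: S = V·I* = 0.6343 + j1.509 VA.
Step 7 — Real power: P = Re(S) = 0.6343 W.
Step 8 — Reactive power: Q = Im(S) = 1.509 VAR.
Step 9 — Apparent power: |S| = 1.637 VA.
Step 10 — Power factor: PF = P/|S| = 0.3874 (lagging).

(a) P = 0.6343 W  (b) Q = 1.509 VAR  (c) S = 1.637 VA  (d) PF = 0.3874 (lagging)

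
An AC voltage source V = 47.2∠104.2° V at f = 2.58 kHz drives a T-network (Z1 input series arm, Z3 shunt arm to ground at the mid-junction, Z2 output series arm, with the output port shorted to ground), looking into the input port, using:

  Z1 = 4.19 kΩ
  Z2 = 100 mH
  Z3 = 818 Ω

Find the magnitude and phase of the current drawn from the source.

Step 1 — Angular frequency: ω = 2π·f = 2π·2580 = 1.621e+04 rad/s.
Step 2 — Component impedances:
  Z1: Z = R = 4190 Ω
  Z2: Z = jωL = j·1.621e+04·0.1 = 0 + j1621 Ω
  Z3: Z = R = 818 Ω
Step 3 — With the output port shorted to ground, the output series arm Z2 runs from the junction to ground; the shunt arm Z3 also runs from the junction to ground. They appear in parallel: Z3 || Z2 = 652 + j329 Ω.
Step 4 — Series with input arm Z1: Z_in = Z1 + (Z3 || Z2) = 4842 + j329 Ω = 4853∠3.9° Ω.
Step 5 — Source phasor: V = 47.2∠104.2° V = -11.58 + j45.76 V.
Step 6 — Ohm's law: I = V / Z_total = (-11.58 + j45.76) / (4842 + j329) = -0.001741 + j0.009569 A.
Step 7 — Convert to polar: |I| = 0.009726 A, ∠I = 100.3°.

I = 0.009726∠100.3° A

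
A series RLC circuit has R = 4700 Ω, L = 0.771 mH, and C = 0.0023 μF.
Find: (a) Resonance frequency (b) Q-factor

Step 1 — Resonance condition Im(Z)=0 gives ω₀ = 1/√(LC).
Step 2 — ω₀ = 1/√(0.000771·2.3e-09) = 7.509e+05 rad/s.
Step 3 — f₀ = ω₀/(2π) = 1.195e+05 Hz.
Step 4 — Series Q: Q = ω₀L/R = 7.509e+05·0.000771/4700 = 0.1232.

(a) f₀ = 1.195e+05 Hz  (b) Q = 0.1232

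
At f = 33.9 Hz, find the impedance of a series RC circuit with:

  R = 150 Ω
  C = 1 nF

Step 1 — Angular frequency: ω = 2π·f = 2π·33.9 = 213 rad/s.
Step 2 — Component impedances:
  R: Z = R = 150 Ω
  C: Z = 1/(jωC) = -j/(ω·C) = 0 - j4.695e+06 Ω
Step 3 — Series combination: Z_total = R + C = 150 - j4.695e+06 Ω = 4.695e+06∠-90.0° Ω.

Z = 150 - j4.695e+06 Ω = 4.695e+06∠-90.0° Ω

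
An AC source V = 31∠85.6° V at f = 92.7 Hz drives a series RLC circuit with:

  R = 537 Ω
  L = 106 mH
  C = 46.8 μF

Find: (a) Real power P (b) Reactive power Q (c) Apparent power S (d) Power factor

Step 1 — Angular frequency: ω = 2π·f = 2π·92.7 = 582.5 rad/s.
Step 2 — Component impedances:
  R: Z = R = 537 Ω
  L: Z = jωL = j·582.5·0.106 = 0 + j61.74 Ω
  C: Z = 1/(jωC) = -j/(ω·C) = 0 - j36.69 Ω
Step 3 — Series combination: Z_total = R + L + C = 537 + j25.05 Ω = 537.6∠2.7° Ω.
Step 4 — Source phasor: V = 31∠85.6° V = 2.378 + j30.91 V.
Step 5 — Current: I = V / Z = 0.007099 + j0.05723 A = 0.05767∠82.9° A.
Step 6 — Complex power: S = V·I* = 1.786 + j0.08331 VA.
Step 7 — Real power: P = Re(S) = 1.786 W.
Step 8 — Reactive power: Q = Im(S) = 0.08331 VAR.
Step 9 — Apparent power: |S| = 1.788 VA.
Step 10 — Power factor: PF = P/|S| = 0.9989 (lagging).

(a) P = 1.786 W  (b) Q = 0.08331 VAR  (c) S = 1.788 VA  (d) PF = 0.9989 (lagging)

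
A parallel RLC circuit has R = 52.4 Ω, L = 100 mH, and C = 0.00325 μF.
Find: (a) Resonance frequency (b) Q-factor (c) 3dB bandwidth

Step 1 — Resonance: ω₀ = 1/√(LC) = 1/√(0.1·3.25e-09) = 5.547e+04 rad/s.
Step 2 — f₀ = ω₀/(2π) = 8828 Hz.
Step 3 — Parallel Q: Q = R/(ω₀L) = 52.4/(5.547e+04·0.1) = 0.009447.
Step 4 — Bandwidth: Δω = ω₀/Q = 5.872e+06 rad/s; BW = Δω/(2π) = 9.346e+05 Hz.

(a) f₀ = 8828 Hz  (b) Q = 0.009447  (c) BW = 9.346e+05 Hz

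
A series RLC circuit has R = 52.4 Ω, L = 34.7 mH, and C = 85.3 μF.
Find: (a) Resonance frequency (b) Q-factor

Step 1 — Resonance condition Im(Z)=0 gives ω₀ = 1/√(LC).
Step 2 — ω₀ = 1/√(0.0347·8.53e-05) = 581.2 rad/s.
Step 3 — f₀ = ω₀/(2π) = 92.51 Hz.
Step 4 — Series Q: Q = ω₀L/R = 581.2·0.0347/52.4 = 0.3849.

(a) f₀ = 92.51 Hz  (b) Q = 0.3849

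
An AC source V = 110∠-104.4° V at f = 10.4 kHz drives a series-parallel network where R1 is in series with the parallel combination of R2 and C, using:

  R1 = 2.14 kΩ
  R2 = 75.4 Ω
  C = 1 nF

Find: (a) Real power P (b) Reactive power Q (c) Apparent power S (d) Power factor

Step 1 — Angular frequency: ω = 2π·f = 2π·1.04e+04 = 6.535e+04 rad/s.
Step 2 — Component impedances:
  R1: Z = R = 2140 Ω
  R2: Z = R = 75.4 Ω
  C: Z = 1/(jωC) = -j/(ω·C) = 0 - j1.53e+04 Ω
Step 3 — Parallel branch: R2 || C = 1/(1/R2 + 1/C) = 75.4 - j0.3715 Ω.
Step 4 — Series with R1: Z_total = R1 + (R2 || C) = 2215 - j0.3715 Ω = 2215∠-0.0° Ω.
Step 5 — Source phasor: V = 110∠-104.4° V = -27.36 - j106.5 V.
Step 6 — Current: I = V / Z = -0.01234 - j0.04809 A = 0.04965∠-104.4° A.
Step 7 — Complex power: S = V·I* = 5.462 - j0.0009159 VA.
Step 8 — Real power: P = Re(S) = 5.462 W.
Step 9 — Reactive power: Q = Im(S) = -0.0009159 VAR.
Step 10 — Apparent power: |S| = 5.462 VA.
Step 11 — Power factor: PF = P/|S| = 1 (leading).

(a) P = 5.462 W  (b) Q = -0.0009159 VAR  (c) S = 5.462 VA  (d) PF = 1 (leading)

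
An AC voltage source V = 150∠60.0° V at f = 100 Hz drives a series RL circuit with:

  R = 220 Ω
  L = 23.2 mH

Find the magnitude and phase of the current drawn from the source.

Step 1 — Angular frequency: ω = 2π·f = 2π·100 = 628.3 rad/s.
Step 2 — Component impedances:
  R: Z = R = 220 Ω
  L: Z = jωL = j·628.3·0.0232 = 0 + j14.58 Ω
Step 3 — Series combination: Z_total = R + L = 220 + j14.58 Ω = 220.5∠3.8° Ω.
Step 4 — Source phasor: V = 150∠60.0° V = 75 + j129.9 V.
Step 5 — Ohm's law: I = V / Z_total = (75 + j129.9) / (220 + j14.58) = 0.3784 + j0.5654 A.
Step 6 — Convert to polar: |I| = 0.6803 A, ∠I = 56.2°.

I = 0.6803∠56.2° A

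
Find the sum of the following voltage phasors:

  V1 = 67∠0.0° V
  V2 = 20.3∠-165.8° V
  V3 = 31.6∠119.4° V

Step 1 — Convert each phasor to rectangular form:
  V1 = 67·(cos(0.0°) + j·sin(0.0°)) = 67 V
  V2 = 20.3·(cos(-165.8°) + j·sin(-165.8°)) = -19.68 - j4.98 V
  V3 = 31.6·(cos(119.4°) + j·sin(119.4°)) = -15.51 + j27.53 V
Step 2 — Sum components: V_total = 31.81 + j22.55 V.
Step 3 — Convert to polar: |V_total| = 38.99 V, ∠V_total = 35.3°.

V_total = 38.99∠35.3° V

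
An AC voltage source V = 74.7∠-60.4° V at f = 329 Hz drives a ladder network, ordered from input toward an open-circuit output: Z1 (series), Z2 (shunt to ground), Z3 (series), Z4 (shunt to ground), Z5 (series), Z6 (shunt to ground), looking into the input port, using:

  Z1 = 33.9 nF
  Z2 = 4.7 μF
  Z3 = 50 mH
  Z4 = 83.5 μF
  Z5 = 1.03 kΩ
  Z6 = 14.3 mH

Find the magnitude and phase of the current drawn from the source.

Step 1 — Angular frequency: ω = 2π·f = 2π·329 = 2067 rad/s.
Step 2 — Component impedances:
  Z1: Z = 1/(jωC) = -j/(ω·C) = 0 - j1.427e+04 Ω
  Z2: Z = 1/(jωC) = -j/(ω·C) = 0 - j102.9 Ω
  Z3: Z = jωL = j·2067·0.05 = 0 + j103.4 Ω
  Z4: Z = 1/(jωC) = -j/(ω·C) = 0 - j5.793 Ω
  Z5: Z = R = 1030 Ω
  Z6: Z = jωL = j·2067·0.0143 = 0 + j29.56 Ω
Step 3 — Ladder network (open output): work backward from the far end, alternating series and parallel combinations. Z_in = 12 - j1.24e+04 Ω = 1.24e+04∠-89.9° Ω.
Step 4 — Source phasor: V = 74.7∠-60.4° V = 36.9 - j64.95 V.
Step 5 — Ohm's law: I = V / Z_total = (36.9 - j64.95) / (12 - j1.24e+04) = 0.005242 + j0.002971 A.
Step 6 — Convert to polar: |I| = 0.006025 A, ∠I = 29.5°.

I = 0.006025∠29.5° A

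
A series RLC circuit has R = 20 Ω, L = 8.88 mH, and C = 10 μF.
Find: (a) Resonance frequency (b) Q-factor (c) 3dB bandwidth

Step 1 — Resonance condition Im(Z)=0 gives ω₀ = 1/√(LC).
Step 2 — ω₀ = 1/√(0.00888·1e-05) = 3356 rad/s.
Step 3 — f₀ = ω₀/(2π) = 534.1 Hz.
Step 4 — Series Q: Q = ω₀L/R = 3356·0.00888/20 = 1.49.
Step 5 — 3dB bandwidth: Δω = ω₀/Q = 2252 rad/s; BW = Δω/(2π) = 358.5 Hz.

(a) f₀ = 534.1 Hz  (b) Q = 1.49  (c) BW = 358.5 Hz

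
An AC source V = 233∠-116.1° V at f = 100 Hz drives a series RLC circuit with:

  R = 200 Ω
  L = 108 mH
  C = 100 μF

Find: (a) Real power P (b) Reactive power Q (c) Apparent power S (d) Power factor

Step 1 — Angular frequency: ω = 2π·f = 2π·100 = 628.3 rad/s.
Step 2 — Component impedances:
  R: Z = R = 200 Ω
  L: Z = jωL = j·628.3·0.108 = 0 + j67.86 Ω
  C: Z = 1/(jωC) = -j/(ω·C) = 0 - j15.92 Ω
Step 3 — Series combination: Z_total = R + L + C = 200 + j51.94 Ω = 206.6∠14.6° Ω.
Step 4 — Source phasor: V = 233∠-116.1° V = -102.5 - j209.2 V.
Step 5 — Current: I = V / Z = -0.7347 - j0.8554 A = 1.128∠-130.7° A.
Step 6 — Complex power: S = V·I* = 254.3 + j66.04 VA.
Step 7 — Real power: P = Re(S) = 254.3 W.
Step 8 — Reactive power: Q = Im(S) = 66.04 VAR.
Step 9 — Apparent power: |S| = 262.7 VA.
Step 10 — Power factor: PF = P/|S| = 0.9679 (lagging).

(a) P = 254.3 W  (b) Q = 66.04 VAR  (c) S = 262.7 VA  (d) PF = 0.9679 (lagging)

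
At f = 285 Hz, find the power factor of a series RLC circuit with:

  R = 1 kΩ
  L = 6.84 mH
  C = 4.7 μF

Step 1 — Angular frequency: ω = 2π·f = 2π·285 = 1791 rad/s.
Step 2 — Component impedances:
  R: Z = R = 1000 Ω
  L: Z = jωL = j·1791·0.00684 = 0 + j12.25 Ω
  C: Z = 1/(jωC) = -j/(ω·C) = 0 - j118.8 Ω
Step 3 — Series combination: Z_total = R + L + C = 1000 - j106.6 Ω = 1006∠-6.1° Ω.
Step 4 — Power factor: PF = cos(φ) = Re(Z)/|Z| = 1000/1005.66 = 0.9944.
Step 5 — Type: Im(Z) = -106.6 ⇒ leading (phase φ = -6.1°).

PF = 0.9944 (leading, φ = -6.1°)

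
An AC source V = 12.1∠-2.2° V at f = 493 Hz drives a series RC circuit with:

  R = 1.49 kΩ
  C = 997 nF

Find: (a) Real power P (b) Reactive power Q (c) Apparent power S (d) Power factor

Step 1 — Angular frequency: ω = 2π·f = 2π·493 = 3098 rad/s.
Step 2 — Component impedances:
  R: Z = R = 1490 Ω
  C: Z = 1/(jωC) = -j/(ω·C) = 0 - j323.8 Ω
Step 3 — Series combination: Z_total = R + C = 1490 - j323.8 Ω = 1525∠-12.3° Ω.
Step 4 — Source phasor: V = 12.1∠-2.2° V = 12.09 - j0.4645 V.
Step 5 — Current: I = V / Z = 0.007814 + j0.001386 A = 0.007936∠10.1° A.
Step 6 — Complex power: S = V·I* = 0.09383 - j0.02039 VA.
Step 7 — Real power: P = Re(S) = 0.09383 W.
Step 8 — Reactive power: Q = Im(S) = -0.02039 VAR.
Step 9 — Apparent power: |S| = 0.09602 VA.
Step 10 — Power factor: PF = P/|S| = 0.9772 (leading).

(a) P = 0.09383 W  (b) Q = -0.02039 VAR  (c) S = 0.09602 VA  (d) PF = 0.9772 (leading)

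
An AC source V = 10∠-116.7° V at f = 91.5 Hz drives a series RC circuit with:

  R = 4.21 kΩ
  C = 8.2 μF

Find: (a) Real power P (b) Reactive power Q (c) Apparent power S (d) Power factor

Step 1 — Angular frequency: ω = 2π·f = 2π·91.5 = 574.9 rad/s.
Step 2 — Component impedances:
  R: Z = R = 4210 Ω
  C: Z = 1/(jωC) = -j/(ω·C) = 0 - j212.1 Ω
Step 3 — Series combination: Z_total = R + C = 4210 - j212.1 Ω = 4215∠-2.9° Ω.
Step 4 — Source phasor: V = 10∠-116.7° V = -4.493 - j8.934 V.
Step 5 — Current: I = V / Z = -0.0009579 - j0.00217 A = 0.002372∠-113.8° A.
Step 6 — Complex power: S = V·I* = 0.02369 - j0.001194 VA.
Step 7 — Real power: P = Re(S) = 0.02369 W.
Step 8 — Reactive power: Q = Im(S) = -0.001194 VAR.
Step 9 — Apparent power: |S| = 0.02372 VA.
Step 10 — Power factor: PF = P/|S| = 0.9987 (leading).

(a) P = 0.02369 W  (b) Q = -0.001194 VAR  (c) S = 0.02372 VA  (d) PF = 0.9987 (leading)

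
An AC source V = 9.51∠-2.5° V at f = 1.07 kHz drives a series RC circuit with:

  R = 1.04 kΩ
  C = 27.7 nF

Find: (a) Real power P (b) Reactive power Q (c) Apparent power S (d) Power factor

Step 1 — Angular frequency: ω = 2π·f = 2π·1070 = 6723 rad/s.
Step 2 — Component impedances:
  R: Z = R = 1040 Ω
  C: Z = 1/(jωC) = -j/(ω·C) = 0 - j5370 Ω
Step 3 — Series combination: Z_total = R + C = 1040 - j5370 Ω = 5470∠-79.0° Ω.
Step 4 — Source phasor: V = 9.51∠-2.5° V = 9.501 - j0.4148 V.
Step 5 — Current: I = V / Z = 0.0004047 + j0.001691 A = 0.001739∠76.5° A.
Step 6 — Complex power: S = V·I* = 0.003144 - j0.01623 VA.
Step 7 — Real power: P = Re(S) = 0.003144 W.
Step 8 — Reactive power: Q = Im(S) = -0.01623 VAR.
Step 9 — Apparent power: |S| = 0.01654 VA.
Step 10 — Power factor: PF = P/|S| = 0.1901 (leading).

(a) P = 0.003144 W  (b) Q = -0.01623 VAR  (c) S = 0.01654 VA  (d) PF = 0.1901 (leading)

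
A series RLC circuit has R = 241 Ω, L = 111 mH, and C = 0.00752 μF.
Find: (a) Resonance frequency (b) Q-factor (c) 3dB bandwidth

Step 1 — Resonance: ω₀ = 1/√(LC) = 1/√(0.111·7.52e-09) = 3.461e+04 rad/s.
Step 2 — f₀ = ω₀/(2π) = 5509 Hz.
Step 3 — Series Q: Q = ω₀L/R = 3.461e+04·0.111/241 = 15.94.
Step 4 — Bandwidth: Δω = ω₀/Q = 2171 rad/s; BW = Δω/(2π) = 345.6 Hz.

(a) f₀ = 5509 Hz  (b) Q = 15.94  (c) BW = 345.6 Hz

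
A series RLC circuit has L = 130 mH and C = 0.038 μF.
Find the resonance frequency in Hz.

Step 1 — Resonance condition Im(Z)=0 gives ω₀ = 1/√(LC).
Step 2 — ω₀ = 1/√(0.13·3.8e-08) = 1.423e+04 rad/s.
Step 3 — f₀ = ω₀/(2π) = 2264 Hz.

f₀ = 2264 Hz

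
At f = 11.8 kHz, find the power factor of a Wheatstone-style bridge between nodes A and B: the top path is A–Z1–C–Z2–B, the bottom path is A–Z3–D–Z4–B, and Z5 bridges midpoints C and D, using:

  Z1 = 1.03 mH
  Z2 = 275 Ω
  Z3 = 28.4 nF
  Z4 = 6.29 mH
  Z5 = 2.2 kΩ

Step 1 — Angular frequency: ω = 2π·f = 2π·1.18e+04 = 7.414e+04 rad/s.
Step 2 — Component impedances:
  Z1: Z = jωL = j·7.414e+04·0.00103 = 0 + j76.37 Ω
  Z2: Z = R = 275 Ω
  Z3: Z = 1/(jωC) = -j/(ω·C) = 0 - j474.9 Ω
  Z4: Z = jωL = j·7.414e+04·0.00629 = 0 + j466.4 Ω
  Z5: Z = R = 2200 Ω
Step 3 — Bridge requires nodal analysis (the Z5 bridge couples midpoints C and D, so the two paths cannot be reduced to a simple series/parallel combination). Setting node B to ground and injecting 1 A at node A, the 3-node admittance system at A, C, D solves to V_A = Z_AB = 79.6 + j10.85 Ω = 80.34∠7.8° Ω.
Step 4 — Power factor: PF = cos(φ) = Re(Z)/|Z| = 79.6/80.34 = 0.9908.
Step 5 — Type: Im(Z) = 10.85 ⇒ lagging (phase φ = 7.8°).

PF = 0.9908 (lagging, φ = 7.8°)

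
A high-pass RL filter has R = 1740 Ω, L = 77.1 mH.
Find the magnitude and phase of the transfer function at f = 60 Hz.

Step 1 — Angular frequency: ω = 2π·60 = 377 rad/s.
Step 2 — Transfer function: H(jω) = jωL/(R + jωL).
Step 3 — Numerator jωL = j·29.07; denominator R + jωL = 1740 + j29.07.
Step 4 — H = 0.000279 + j0.0167.
Step 5 — Magnitude: |H| = 0.0167 (-35.5 dB); phase: φ = 89.0°.

|H| = 0.0167 (-35.5 dB), φ = 89.0°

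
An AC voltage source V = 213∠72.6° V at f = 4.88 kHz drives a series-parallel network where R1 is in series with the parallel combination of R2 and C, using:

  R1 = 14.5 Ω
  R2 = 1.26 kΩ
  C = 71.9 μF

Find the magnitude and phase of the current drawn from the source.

Step 1 — Angular frequency: ω = 2π·f = 2π·4880 = 3.066e+04 rad/s.
Step 2 — Component impedances:
  R1: Z = R = 14.5 Ω
  R2: Z = R = 1260 Ω
  C: Z = 1/(jωC) = -j/(ω·C) = 0 - j0.4536 Ω
Step 3 — Parallel branch: R2 || C = 1/(1/R2 + 1/C) = 0.0001633 - j0.4536 Ω.
Step 4 — Series with R1: Z_total = R1 + (R2 || C) = 14.5 - j0.4536 Ω = 14.51∠-1.8° Ω.
Step 5 — Source phasor: V = 213∠72.6° V = 63.7 + j203.3 V.
Step 6 — Ohm's law: I = V / Z_total = (63.7 + j203.3) / (14.5 - j0.4536) = 3.95 + j14.14 A.
Step 7 — Convert to polar: |I| = 14.68 A, ∠I = 74.4°.

I = 14.68∠74.4° A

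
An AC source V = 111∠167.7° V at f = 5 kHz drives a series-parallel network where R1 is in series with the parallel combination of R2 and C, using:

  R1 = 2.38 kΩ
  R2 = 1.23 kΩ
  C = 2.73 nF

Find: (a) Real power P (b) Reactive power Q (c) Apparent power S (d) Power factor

Step 1 — Angular frequency: ω = 2π·f = 2π·5000 = 3.142e+04 rad/s.
Step 2 — Component impedances:
  R1: Z = R = 2380 Ω
  R2: Z = R = 1230 Ω
  C: Z = 1/(jωC) = -j/(ω·C) = 0 - j1.166e+04 Ω
Step 3 — Parallel branch: R2 || C = 1/(1/R2 + 1/C) = 1216 - j128.3 Ω.
Step 4 — Series with R1: Z_total = R1 + (R2 || C) = 3596 - j128.3 Ω = 3599∠-2.0° Ω.
Step 5 — Source phasor: V = 111∠167.7° V = -108.5 + j23.65 V.
Step 6 — Current: I = V / Z = -0.03035 + j0.005492 A = 0.03084∠169.7° A.
Step 7 — Complex power: S = V·I* = 3.422 - j0.1221 VA.
Step 8 — Real power: P = Re(S) = 3.422 W.
Step 9 — Reactive power: Q = Im(S) = -0.1221 VAR.
Step 10 — Apparent power: |S| = 3.424 VA.
Step 11 — Power factor: PF = P/|S| = 0.9994 (leading).

(a) P = 3.422 W  (b) Q = -0.1221 VAR  (c) S = 3.424 VA  (d) PF = 0.9994 (leading)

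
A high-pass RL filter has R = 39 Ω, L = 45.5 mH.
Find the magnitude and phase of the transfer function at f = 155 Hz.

Step 1 — Angular frequency: ω = 2π·155 = 973.9 rad/s.
Step 2 — Transfer function: H(jω) = jωL/(R + jωL).
Step 3 — Numerator jωL = j·44.31; denominator R + jωL = 39 + j44.31.
Step 4 — H = 0.5635 + j0.496.
Step 5 — Magnitude: |H| = 0.7507 (-2.5 dB); phase: φ = 41.4°.

|H| = 0.7507 (-2.5 dB), φ = 41.4°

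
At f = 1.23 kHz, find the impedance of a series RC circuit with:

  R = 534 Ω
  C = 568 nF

Step 1 — Angular frequency: ω = 2π·f = 2π·1230 = 7728 rad/s.
Step 2 — Component impedances:
  R: Z = R = 534 Ω
  C: Z = 1/(jωC) = -j/(ω·C) = 0 - j227.8 Ω
Step 3 — Series combination: Z_total = R + C = 534 - j227.8 Ω = 580.6∠-23.1° Ω.

Z = 534 - j227.8 Ω = 580.6∠-23.1° Ω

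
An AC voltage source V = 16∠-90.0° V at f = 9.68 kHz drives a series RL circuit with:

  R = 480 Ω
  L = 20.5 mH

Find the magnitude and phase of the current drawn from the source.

Step 1 — Angular frequency: ω = 2π·f = 2π·9680 = 6.082e+04 rad/s.
Step 2 — Component impedances:
  R: Z = R = 480 Ω
  L: Z = jωL = j·6.082e+04·0.0205 = 0 + j1247 Ω
Step 3 — Series combination: Z_total = R + L = 480 + j1247 Ω = 1336∠68.9° Ω.
Step 4 — Source phasor: V = 16∠-90.0° V = 0 - j16 V.
Step 5 — Ohm's law: I = V / Z_total = (0 - j16) / (480 + j1247) = -0.01118 - j0.004303 A.
Step 6 — Convert to polar: |I| = 0.01198 A, ∠I = -158.9°.

I = 0.01198∠-158.9° A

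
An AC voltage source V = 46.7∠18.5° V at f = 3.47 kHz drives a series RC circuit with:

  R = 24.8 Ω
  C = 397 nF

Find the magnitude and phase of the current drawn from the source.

Step 1 — Angular frequency: ω = 2π·f = 2π·3470 = 2.18e+04 rad/s.
Step 2 — Component impedances:
  R: Z = R = 24.8 Ω
  C: Z = 1/(jωC) = -j/(ω·C) = 0 - j115.5 Ω
Step 3 — Series combination: Z_total = R + C = 24.8 - j115.5 Ω = 118.2∠-77.9° Ω.
Step 4 — Source phasor: V = 46.7∠18.5° V = 44.29 + j14.82 V.
Step 5 — Ohm's law: I = V / Z_total = (44.29 + j14.82) / (24.8 - j115.5) = -0.04395 + j0.3928 A.
Step 6 — Convert to polar: |I| = 0.3952 A, ∠I = 96.4°.

I = 0.3952∠96.4° A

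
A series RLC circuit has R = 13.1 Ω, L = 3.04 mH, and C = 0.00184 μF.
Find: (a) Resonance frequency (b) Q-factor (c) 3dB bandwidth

Step 1 — Resonance: ω₀ = 1/√(LC) = 1/√(0.00304·1.84e-09) = 4.228e+05 rad/s.
Step 2 — f₀ = ω₀/(2π) = 6.729e+04 Hz.
Step 3 — Series Q: Q = ω₀L/R = 4.228e+05·0.00304/13.1 = 98.12.
Step 4 — Bandwidth: Δω = ω₀/Q = 4309 rad/s; BW = Δω/(2π) = 685.8 Hz.

(a) f₀ = 6.729e+04 Hz  (b) Q = 98.12  (c) BW = 685.8 Hz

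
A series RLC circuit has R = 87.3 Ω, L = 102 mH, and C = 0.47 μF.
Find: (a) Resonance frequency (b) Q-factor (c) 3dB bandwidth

Step 1 — Resonance: ω₀ = 1/√(LC) = 1/√(0.102·4.7e-07) = 4567 rad/s.
Step 2 — f₀ = ω₀/(2π) = 726.9 Hz.
Step 3 — Series Q: Q = ω₀L/R = 4567·0.102/87.3 = 5.336.
Step 4 — Bandwidth: Δω = ω₀/Q = 855.9 rad/s; BW = Δω/(2π) = 136.2 Hz.

(a) f₀ = 726.9 Hz  (b) Q = 5.336  (c) BW = 136.2 Hz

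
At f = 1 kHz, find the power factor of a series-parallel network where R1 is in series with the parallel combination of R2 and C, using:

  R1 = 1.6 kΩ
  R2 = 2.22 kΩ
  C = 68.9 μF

Step 1 — Angular frequency: ω = 2π·f = 2π·1000 = 6283 rad/s.
Step 2 — Component impedances:
  R1: Z = R = 1600 Ω
  R2: Z = R = 2220 Ω
  C: Z = 1/(jωC) = -j/(ω·C) = 0 - j2.31 Ω
Step 3 — Parallel branch: R2 || C = 1/(1/R2 + 1/C) = 0.002404 - j2.31 Ω.
Step 4 — Series with R1: Z_total = R1 + (R2 || C) = 1600 - j2.31 Ω = 1600∠-0.1° Ω.
Step 5 — Power factor: PF = cos(φ) = Re(Z)/|Z| = 1600/1600 = 1.
Step 6 — Type: Im(Z) = -2.31 ⇒ leading (phase φ = -0.1°).

PF = 1 (leading, φ = -0.1°)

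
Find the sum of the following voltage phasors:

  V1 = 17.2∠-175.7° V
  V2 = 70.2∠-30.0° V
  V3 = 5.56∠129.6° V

Step 1 — Convert each phasor to rectangular form:
  V1 = 17.2·(cos(-175.7°) + j·sin(-175.7°)) = -17.15 - j1.29 V
  V2 = 70.2·(cos(-30.0°) + j·sin(-30.0°)) = 60.79 - j35.1 V
  V3 = 5.56·(cos(129.6°) + j·sin(129.6°)) = -3.544 + j4.284 V
Step 2 — Sum components: V_total = 40.1 - j32.11 V.
Step 3 — Convert to polar: |V_total| = 51.37 V, ∠V_total = -38.7°.

V_total = 51.37∠-38.7° V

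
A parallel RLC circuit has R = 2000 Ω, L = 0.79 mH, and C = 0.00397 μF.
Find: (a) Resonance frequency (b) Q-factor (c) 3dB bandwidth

Step 1 — Resonance: ω₀ = 1/√(LC) = 1/√(0.00079·3.97e-09) = 5.647e+05 rad/s.
Step 2 — f₀ = ω₀/(2π) = 8.987e+04 Hz.
Step 3 — Parallel Q: Q = R/(ω₀L) = 2000/(5.647e+05·0.00079) = 4.483.
Step 4 — Bandwidth: Δω = ω₀/Q = 1.259e+05 rad/s; BW = Δω/(2π) = 2.004e+04 Hz.

(a) f₀ = 8.987e+04 Hz  (b) Q = 4.483  (c) BW = 2.004e+04 Hz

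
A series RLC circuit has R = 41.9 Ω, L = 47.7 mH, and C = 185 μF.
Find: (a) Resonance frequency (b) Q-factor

Step 1 — Resonance condition Im(Z)=0 gives ω₀ = 1/√(LC).
Step 2 — ω₀ = 1/√(0.0477·0.000185) = 336.6 rad/s.
Step 3 — f₀ = ω₀/(2π) = 53.58 Hz.
Step 4 — Series Q: Q = ω₀L/R = 336.6·0.0477/41.9 = 0.3832.

(a) f₀ = 53.58 Hz  (b) Q = 0.3832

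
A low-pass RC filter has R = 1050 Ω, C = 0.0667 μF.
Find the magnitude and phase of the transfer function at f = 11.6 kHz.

Step 1 — Angular frequency: ω = 2π·1.16e+04 = 7.288e+04 rad/s.
Step 2 — Transfer function: H(jω) = 1/(1 + jωRC).
Step 3 — Denominator: 1 + jωRC = 1 + j·7.288e+04·1050·6.67e-08 = 1 + j5.104.
Step 4 — H = 0.03696 - j0.1887.
Step 5 — Magnitude: |H| = 0.1923 (-14.3 dB); phase: φ = -78.9°.

|H| = 0.1923 (-14.3 dB), φ = -78.9°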